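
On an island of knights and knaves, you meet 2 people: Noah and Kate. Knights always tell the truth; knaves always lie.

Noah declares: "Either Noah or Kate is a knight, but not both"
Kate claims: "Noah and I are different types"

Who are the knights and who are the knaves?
Noah is a knave.
Kate is a knave.

Verification:
- Noah (knave) says "Either Noah or Kate is a knight, but not both" - this is FALSE (a lie) because Noah is a knave and Kate is a knave.
- Kate (knave) says "Noah and I are different types" - this is FALSE (a lie) because Kate is a knave and Noah is a knave.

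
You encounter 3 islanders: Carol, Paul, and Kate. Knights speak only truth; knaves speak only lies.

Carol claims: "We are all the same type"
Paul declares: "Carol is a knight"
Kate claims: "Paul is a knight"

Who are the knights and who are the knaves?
Carol is a knight.
Paul is a knight.
Kate is a knight.

Verification:
- Carol (knight) says "We are all the same type" - this is TRUE because Carol, Paul, and Kate are knights.
- Paul (knight) says "Carol is a knight" - this is TRUE because Carol is a knight.
- Kate (knight) says "Paul is a knight" - this is TRUE because Paul is a knight.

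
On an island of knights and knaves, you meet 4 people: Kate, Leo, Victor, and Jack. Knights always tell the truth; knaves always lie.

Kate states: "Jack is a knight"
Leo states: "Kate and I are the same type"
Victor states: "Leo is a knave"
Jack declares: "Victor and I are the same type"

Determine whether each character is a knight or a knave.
Kate is a knight.
Leo is a knave.
Victor is a knight.
Jack is a knight.

Verification:
- Kate (knight) says "Jack is a knight" - this is TRUE because Jack is a knight.
- Leo (knave) says "Kate and I are the same type" - this is FALSE (a lie) because Leo is a knave and Kate is a knight.
- Victor (knight) says "Leo is a knave" - this is TRUE because Leo is a knave.
- Jack (knight) says "Victor and I are the same type" - this is TRUE because Jack is a knight and Victor is a knight.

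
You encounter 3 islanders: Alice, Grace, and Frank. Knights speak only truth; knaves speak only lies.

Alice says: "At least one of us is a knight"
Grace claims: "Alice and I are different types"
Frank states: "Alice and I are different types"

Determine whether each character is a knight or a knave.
Alice is a knave.
Grace is a knave.
Frank is a knave.

Verification:
- Alice (knave) says "At least one of us is a knight" - this is FALSE (a lie) because no one is a knight.
- Grace (knave) says "Alice and I are different types" - this is FALSE (a lie) because Grace is a knave and Alice is a knave.
- Frank (knave) says "Alice and I are different types" - this is FALSE (a lie) because Frank is a knave and Alice is a knave.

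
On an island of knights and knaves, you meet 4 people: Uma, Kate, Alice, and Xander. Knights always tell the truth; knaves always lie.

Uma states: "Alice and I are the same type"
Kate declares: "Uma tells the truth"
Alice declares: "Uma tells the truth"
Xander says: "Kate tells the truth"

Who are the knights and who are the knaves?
Uma is a knight.
Kate is a knight.
Alice is a knight.
Xander is a knight.

Verification:
- Uma (knight) says "Alice and I are the same type" - this is TRUE because Uma is a knight and Alice is a knight.
- Kate (knight) says "Uma tells the truth" - this is TRUE because Uma is a knight.
- Alice (knight) says "Uma tells the truth" - this is TRUE because Uma is a knight.
- Xander (knight) says "Kate tells the truth" - this is TRUE because Kate is a knight.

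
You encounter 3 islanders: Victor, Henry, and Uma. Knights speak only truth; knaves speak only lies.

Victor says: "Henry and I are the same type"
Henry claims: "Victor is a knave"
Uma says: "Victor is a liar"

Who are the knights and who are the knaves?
Victor is a knave.
Henry is a knight.
Uma is a knight.

Verification:
- Victor (knave) says "Henry and I are the same type" - this is FALSE (a lie) because Victor is a knave and Henry is a knight.
- Henry (knight) says "Victor is a knave" - this is TRUE because Victor is a knave.
- Uma (knight) says "Victor is a liar" - this is TRUE because Victor is a knave.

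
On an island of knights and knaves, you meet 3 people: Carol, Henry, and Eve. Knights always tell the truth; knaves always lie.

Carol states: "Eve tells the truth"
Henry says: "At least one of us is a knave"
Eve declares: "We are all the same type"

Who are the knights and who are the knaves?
Carol is a knave.
Henry is a knight.
Eve is a knave.

Verification:
- Carol (knave) says "Eve tells the truth" - this is FALSE (a lie) because Eve is a knave.
- Henry (knight) says "At least one of us is a knave" - this is TRUE because Carol and Eve are knaves.
- Eve (knave) says "We are all the same type" - this is FALSE (a lie) because Henry is a knight and Carol and Eve are knaves.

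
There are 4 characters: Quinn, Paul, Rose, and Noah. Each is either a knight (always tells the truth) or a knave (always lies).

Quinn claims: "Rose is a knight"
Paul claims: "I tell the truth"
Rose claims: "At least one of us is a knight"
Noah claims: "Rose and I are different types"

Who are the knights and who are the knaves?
Quinn is a knave.
Paul is a knave.
Rose is a knave.
Noah is a knave.

Verification:
- Quinn (knave) says "Rose is a knight" - this is FALSE (a lie) because Rose is a knave.
- Paul (knave) says "I tell the truth" - this is FALSE (a lie) because Paul is a knave.
- Rose (knave) says "At least one of us is a knight" - this is FALSE (a lie) because no one is a knight.
- Noah (knave) says "Rose and I are different types" - this is FALSE (a lie) because Noah is a knave and Rose is a knave.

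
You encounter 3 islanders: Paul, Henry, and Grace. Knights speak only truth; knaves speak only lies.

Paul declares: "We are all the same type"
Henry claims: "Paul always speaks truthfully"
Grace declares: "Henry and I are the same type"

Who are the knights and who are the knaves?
Paul is a knight.
Henry is a knight.
Grace is a knight.

Verification:
- Paul (knight) says "We are all the same type" - this is TRUE because Paul, Henry, and Grace are knights.
- Henry (knight) says "Paul always speaks truthfully" - this is TRUE because Paul is a knight.
- Grace (knight) says "Henry and I are the same type" - this is TRUE because Grace is a knight and Henry is a knight.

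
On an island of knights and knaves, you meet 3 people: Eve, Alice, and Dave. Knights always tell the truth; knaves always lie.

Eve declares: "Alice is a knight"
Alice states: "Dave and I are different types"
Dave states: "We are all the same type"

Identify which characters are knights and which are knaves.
Eve is a knight.
Alice is a knight.
Dave is a knave.

Verification:
- Eve (knight) says "Alice is a knight" - this is TRUE because Alice is a knight.
- Alice (knight) says "Dave and I are different types" - this is TRUE because Alice is a knight and Dave is a knave.
- Dave (knave) says "We are all the same type" - this is FALSE (a lie) because Eve and Alice are knights and Dave is a knave.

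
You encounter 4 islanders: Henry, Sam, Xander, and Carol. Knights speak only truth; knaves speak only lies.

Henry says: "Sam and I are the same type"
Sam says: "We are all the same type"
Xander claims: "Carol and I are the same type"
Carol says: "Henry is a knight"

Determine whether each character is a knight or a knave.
Henry is a knight.
Sam is a knight.
Xander is a knight.
Carol is a knight.

Verification:
- Henry (knight) says "Sam and I are the same type" - this is TRUE because Henry is a knight and Sam is a knight.
- Sam (knight) says "We are all the same type" - this is TRUE because Henry, Sam, Xander, and Carol are knights.
- Xander (knight) says "Carol and I are the same type" - this is TRUE because Xander is a knight and Carol is a knight.
- Carol (knight) says "Henry is a knight" - this is TRUE because Henry is a knight.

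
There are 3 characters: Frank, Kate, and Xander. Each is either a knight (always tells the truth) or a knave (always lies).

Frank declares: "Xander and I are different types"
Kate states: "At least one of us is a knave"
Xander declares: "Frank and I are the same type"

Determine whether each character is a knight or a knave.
Frank is a knight.
Kate is a knight.
Xander is a knave.

Verification:
- Frank (knight) says "Xander and I are different types" - this is TRUE because Frank is a knight and Xander is a knave.
- Kate (knight) says "At least one of us is a knave" - this is TRUE because Xander is a knave.
- Xander (knave) says "Frank and I are the same type" - this is FALSE (a lie) because Xander is a knave and Frank is a knight.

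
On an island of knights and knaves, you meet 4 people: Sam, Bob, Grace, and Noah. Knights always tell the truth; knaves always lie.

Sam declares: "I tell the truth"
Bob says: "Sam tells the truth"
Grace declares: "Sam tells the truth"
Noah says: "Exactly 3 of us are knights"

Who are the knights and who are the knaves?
Sam is a knave.
Bob is a knave.
Grace is a knave.
Noah is a knave.

Verification:
- Sam (knave) says "I tell the truth" - this is FALSE (a lie) because Sam is a knave.
- Bob (knave) says "Sam tells the truth" - this is FALSE (a lie) because Sam is a knave.
- Grace (knave) says "Sam tells the truth" - this is FALSE (a lie) because Sam is a knave.
- Noah (knave) says "Exactly 3 of us are knights" - this is FALSE (a lie) because there are 0 knights.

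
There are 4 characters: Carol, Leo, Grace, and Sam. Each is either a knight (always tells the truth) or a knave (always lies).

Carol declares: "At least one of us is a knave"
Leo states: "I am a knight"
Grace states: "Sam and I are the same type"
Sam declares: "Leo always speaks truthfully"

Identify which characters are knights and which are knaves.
Carol is a knight.
Leo is a knight.
Grace is a knave.
Sam is a knight.

Verification:
- Carol (knight) says "At least one of us is a knave" - this is TRUE because Grace is a knave.
- Leo (knight) says "I am a knight" - this is TRUE because Leo is a knight.
- Grace (knave) says "Sam and I are the same type" - this is FALSE (a lie) because Grace is a knave and Sam is a knight.
- Sam (knight) says "Leo always speaks truthfully" - this is TRUE because Leo is a knight.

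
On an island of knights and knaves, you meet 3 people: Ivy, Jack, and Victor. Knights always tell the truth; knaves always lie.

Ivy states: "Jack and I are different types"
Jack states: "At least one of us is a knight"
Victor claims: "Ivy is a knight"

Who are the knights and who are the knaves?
Ivy is a knave.
Jack is a knave.
Victor is a knave.

Verification:
- Ivy (knave) says "Jack and I are different types" - this is FALSE (a lie) because Ivy is a knave and Jack is a knave.
- Jack (knave) says "At least one of us is a knight" - this is FALSE (a lie) because no one is a knight.
- Victor (knave) says "Ivy is a knight" - this is FALSE (a lie) because Ivy is a knave.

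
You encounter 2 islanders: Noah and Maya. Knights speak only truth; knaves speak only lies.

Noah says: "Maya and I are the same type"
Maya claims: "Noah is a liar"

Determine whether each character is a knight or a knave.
Noah is a knave.
Maya is a knight.

Verification:
- Noah (knave) says "Maya and I are the same type" - this is FALSE (a lie) because Noah is a knave and Maya is a knight.
- Maya (knight) says "Noah is a liar" - this is TRUE because Noah is a knave.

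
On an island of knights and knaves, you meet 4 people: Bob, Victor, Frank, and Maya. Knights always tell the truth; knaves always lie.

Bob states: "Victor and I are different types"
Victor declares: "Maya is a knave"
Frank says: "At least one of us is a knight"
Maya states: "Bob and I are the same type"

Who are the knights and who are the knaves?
Bob is a knight.
Victor is a knave.
Frank is a knight.
Maya is a knight.

Verification:
- Bob (knight) says "Victor and I are different types" - this is TRUE because Bob is a knight and Victor is a knave.
- Victor (knave) says "Maya is a knave" - this is FALSE (a lie) because Maya is a knight.
- Frank (knight) says "At least one of us is a knight" - this is TRUE because Bob, Frank, and Maya are knights.
- Maya (knight) says "Bob and I are the same type" - this is TRUE because Maya is a knight and Bob is a knight.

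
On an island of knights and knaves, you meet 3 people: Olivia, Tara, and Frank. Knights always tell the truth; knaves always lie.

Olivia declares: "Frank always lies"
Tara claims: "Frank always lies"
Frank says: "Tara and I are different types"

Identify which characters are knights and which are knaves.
Olivia is a knave.
Tara is a knave.
Frank is a knight.

Verification:
- Olivia (knave) says "Frank always lies" - this is FALSE (a lie) because Frank is a knight.
- Tara (knave) says "Frank always lies" - this is FALSE (a lie) because Frank is a knight.
- Frank (knight) says "Tara and I are different types" - this is TRUE because Frank is a knight and Tara is a knave.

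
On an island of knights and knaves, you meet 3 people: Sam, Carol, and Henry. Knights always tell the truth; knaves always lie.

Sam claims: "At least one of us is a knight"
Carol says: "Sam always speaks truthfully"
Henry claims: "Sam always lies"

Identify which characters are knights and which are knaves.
Sam is a knight.
Carol is a knight.
Henry is a knave.

Verification:
- Sam (knight) says "At least one of us is a knight" - this is TRUE because Sam and Carol are knights.
- Carol (knight) says "Sam always speaks truthfully" - this is TRUE because Sam is a knight.
- Henry (knave) says "Sam always lies" - this is FALSE (a lie) because Sam is a knight.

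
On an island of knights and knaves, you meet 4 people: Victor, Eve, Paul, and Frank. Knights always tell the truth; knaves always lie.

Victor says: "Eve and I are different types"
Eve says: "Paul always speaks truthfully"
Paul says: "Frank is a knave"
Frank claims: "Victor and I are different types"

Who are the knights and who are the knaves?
Victor is a knave.
Eve is a knave.
Paul is a knave.
Frank is a knight.

Verification:
- Victor (knave) says "Eve and I are different types" - this is FALSE (a lie) because Victor is a knave and Eve is a knave.
- Eve (knave) says "Paul always speaks truthfully" - this is FALSE (a lie) because Paul is a knave.
- Paul (knave) says "Frank is a knave" - this is FALSE (a lie) because Frank is a knight.
- Frank (knight) says "Victor and I are different types" - this is TRUE because Frank is a knight and Victor is a knave.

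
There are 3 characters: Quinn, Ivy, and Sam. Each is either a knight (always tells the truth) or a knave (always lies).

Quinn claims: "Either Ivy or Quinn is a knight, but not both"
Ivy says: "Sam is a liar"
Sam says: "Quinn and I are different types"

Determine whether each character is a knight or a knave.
Quinn is a knave.
Ivy is a knave.
Sam is a knight.

Verification:
- Quinn (knave) says "Either Ivy or Quinn is a knight, but not both" - this is FALSE (a lie) because Ivy is a knave and Quinn is a knave.
- Ivy (knave) says "Sam is a liar" - this is FALSE (a lie) because Sam is a knight.
- Sam (knight) says "Quinn and I are different types" - this is TRUE because Sam is a knight and Quinn is a knave.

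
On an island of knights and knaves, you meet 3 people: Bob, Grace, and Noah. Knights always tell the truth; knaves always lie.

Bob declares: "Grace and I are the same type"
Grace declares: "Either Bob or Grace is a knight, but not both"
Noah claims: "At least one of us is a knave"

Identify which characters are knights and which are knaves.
Bob is a knave.
Grace is a knight.
Noah is a knight.

Verification:
- Bob (knave) says "Grace and I are the same type" - this is FALSE (a lie) because Bob is a knave and Grace is a knight.
- Grace (knight) says "Either Bob or Grace is a knight, but not both" - this is TRUE because Bob is a knave and Grace is a knight.
- Noah (knight) says "At least one of us is a knave" - this is TRUE because Bob is a knave.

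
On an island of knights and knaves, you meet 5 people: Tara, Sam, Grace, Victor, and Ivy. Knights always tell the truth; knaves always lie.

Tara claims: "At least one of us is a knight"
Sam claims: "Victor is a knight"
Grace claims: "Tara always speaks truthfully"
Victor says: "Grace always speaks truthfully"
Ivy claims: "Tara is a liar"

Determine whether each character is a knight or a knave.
Tara is a knight.
Sam is a knight.
Grace is a knight.
Victor is a knight.
Ivy is a knave.

Verification:
- Tara (knight) says "At least one of us is a knight" - this is TRUE because Tara, Sam, Grace, and Victor are knights.
- Sam (knight) says "Victor is a knight" - this is TRUE because Victor is a knight.
- Grace (knight) says "Tara always speaks truthfully" - this is TRUE because Tara is a knight.
- Victor (knight) says "Grace always speaks truthfully" - this is TRUE because Grace is a knight.
- Ivy (knave) says "Tara is a liar" - this is FALSE (a lie) because Tara is a knight.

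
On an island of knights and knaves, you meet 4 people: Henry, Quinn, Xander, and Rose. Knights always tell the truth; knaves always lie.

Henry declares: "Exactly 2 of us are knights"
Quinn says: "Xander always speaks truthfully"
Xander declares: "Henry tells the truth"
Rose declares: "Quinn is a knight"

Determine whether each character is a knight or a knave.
Henry is a knave.
Quinn is a knave.
Xander is a knave.
Rose is a knave.

Verification:
- Henry (knave) says "Exactly 2 of us are knights" - this is FALSE (a lie) because there are 0 knights.
- Quinn (knave) says "Xander always speaks truthfully" - this is FALSE (a lie) because Xander is a knave.
- Xander (knave) says "Henry tells the truth" - this is FALSE (a lie) because Henry is a knave.
- Rose (knave) says "Quinn is a knight" - this is FALSE (a lie) because Quinn is a knave.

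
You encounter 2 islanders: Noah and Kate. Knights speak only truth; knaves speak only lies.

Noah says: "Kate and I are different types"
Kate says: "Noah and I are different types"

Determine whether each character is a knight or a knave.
Noah is a knave.
Kate is a knave.

Verification:
- Noah (knave) says "Kate and I are different types" - this is FALSE (a lie) because Noah is a knave and Kate is a knave.
- Kate (knave) says "Noah and I are different types" - this is FALSE (a lie) because Kate is a knave and Noah is a knave.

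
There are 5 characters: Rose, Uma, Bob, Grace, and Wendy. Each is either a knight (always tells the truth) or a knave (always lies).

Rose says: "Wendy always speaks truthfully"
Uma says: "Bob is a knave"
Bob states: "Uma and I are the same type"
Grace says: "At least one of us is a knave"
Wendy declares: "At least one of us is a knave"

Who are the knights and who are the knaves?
Rose is a knight.
Uma is a knight.
Bob is a knave.
Grace is a knight.
Wendy is a knight.

Verification:
- Rose (knight) says "Wendy always speaks truthfully" - this is TRUE because Wendy is a knight.
- Uma (knight) says "Bob is a knave" - this is TRUE because Bob is a knave.
- Bob (knave) says "Uma and I are the same type" - this is FALSE (a lie) because Bob is a knave and Uma is a knight.
- Grace (knight) says "At least one of us is a knave" - this is TRUE because Bob is a knave.
- Wendy (knight) says "At least one of us is a knave" - this is TRUE because Bob is a knave.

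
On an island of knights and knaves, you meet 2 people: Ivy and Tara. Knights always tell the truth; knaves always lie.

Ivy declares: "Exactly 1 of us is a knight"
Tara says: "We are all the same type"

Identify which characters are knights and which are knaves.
Ivy is a knight.
Tara is a knave.

Verification:
- Ivy (knight) says "Exactly 1 of us is a knight" - this is TRUE because there are 1 knights.
- Tara (knave) says "We are all the same type" - this is FALSE (a lie) because Ivy is a knight and Tara is a knave.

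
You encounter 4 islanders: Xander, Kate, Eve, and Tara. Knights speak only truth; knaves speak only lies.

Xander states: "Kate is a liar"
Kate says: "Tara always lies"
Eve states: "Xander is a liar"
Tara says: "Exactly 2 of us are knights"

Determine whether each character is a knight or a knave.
Xander is a knight.
Kate is a knave.
Eve is a knave.
Tara is a knight.

Verification:
- Xander (knight) says "Kate is a liar" - this is TRUE because Kate is a knave.
- Kate (knave) says "Tara always lies" - this is FALSE (a lie) because Tara is a knight.
- Eve (knave) says "Xander is a liar" - this is FALSE (a lie) because Xander is a knight.
- Tara (knight) says "Exactly 2 of us are knights" - this is TRUE because there are 2 knights.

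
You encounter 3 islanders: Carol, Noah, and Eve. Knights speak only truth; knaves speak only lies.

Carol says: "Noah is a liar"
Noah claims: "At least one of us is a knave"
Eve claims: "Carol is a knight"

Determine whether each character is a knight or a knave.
Carol is a knave.
Noah is a knight.
Eve is a knave.

Verification:
- Carol (knave) says "Noah is a liar" - this is FALSE (a lie) because Noah is a knight.
- Noah (knight) says "At least one of us is a knave" - this is TRUE because Carol and Eve are knaves.
- Eve (knave) says "Carol is a knight" - this is FALSE (a lie) because Carol is a knave.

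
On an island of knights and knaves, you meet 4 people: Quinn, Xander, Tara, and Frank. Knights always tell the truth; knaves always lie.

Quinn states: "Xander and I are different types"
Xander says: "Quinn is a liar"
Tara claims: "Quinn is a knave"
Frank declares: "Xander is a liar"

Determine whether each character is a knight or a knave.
Quinn is a knight.
Xander is a knave.
Tara is a knave.
Frank is a knight.

Verification:
- Quinn (knight) says "Xander and I are different types" - this is TRUE because Quinn is a knight and Xander is a knave.
- Xander (knave) says "Quinn is a liar" - this is FALSE (a lie) because Quinn is a knight.
- Tara (knave) says "Quinn is a knave" - this is FALSE (a lie) because Quinn is a knight.
- Frank (knight) says "Xander is a liar" - this is TRUE because Xander is a knave.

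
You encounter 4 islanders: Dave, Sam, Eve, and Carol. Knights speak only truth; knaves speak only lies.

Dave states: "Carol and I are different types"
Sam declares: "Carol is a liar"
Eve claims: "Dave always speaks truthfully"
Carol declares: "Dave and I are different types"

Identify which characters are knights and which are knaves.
Dave is a knave.
Sam is a knight.
Eve is a knave.
Carol is a knave.

Verification:
- Dave (knave) says "Carol and I are different types" - this is FALSE (a lie) because Dave is a knave and Carol is a knave.
- Sam (knight) says "Carol is a liar" - this is TRUE because Carol is a knave.
- Eve (knave) says "Dave always speaks truthfully" - this is FALSE (a lie) because Dave is a knave.
- Carol (knave) says "Dave and I are different types" - this is FALSE (a lie) because Carol is a knave and Dave is a knave.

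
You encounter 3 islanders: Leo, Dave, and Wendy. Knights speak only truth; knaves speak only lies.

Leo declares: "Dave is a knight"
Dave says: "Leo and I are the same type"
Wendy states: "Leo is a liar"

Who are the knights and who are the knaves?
Leo is a knight.
Dave is a knight.
Wendy is a knave.

Verification:
- Leo (knight) says "Dave is a knight" - this is TRUE because Dave is a knight.
- Dave (knight) says "Leo and I are the same type" - this is TRUE because Dave is a knight and Leo is a knight.
- Wendy (knave) says "Leo is a liar" - this is FALSE (a lie) because Leo is a knight.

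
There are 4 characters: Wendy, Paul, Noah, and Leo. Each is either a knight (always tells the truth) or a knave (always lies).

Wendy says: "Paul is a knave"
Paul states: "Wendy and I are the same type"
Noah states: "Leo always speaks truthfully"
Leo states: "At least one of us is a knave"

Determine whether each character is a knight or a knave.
Wendy is a knight.
Paul is a knave.
Noah is a knight.
Leo is a knight.

Verification:
- Wendy (knight) says "Paul is a knave" - this is TRUE because Paul is a knave.
- Paul (knave) says "Wendy and I are the same type" - this is FALSE (a lie) because Paul is a knave and Wendy is a knight.
- Noah (knight) says "Leo always speaks truthfully" - this is TRUE because Leo is a knight.
- Leo (knight) says "At least one of us is a knave" - this is TRUE because Paul is a knave.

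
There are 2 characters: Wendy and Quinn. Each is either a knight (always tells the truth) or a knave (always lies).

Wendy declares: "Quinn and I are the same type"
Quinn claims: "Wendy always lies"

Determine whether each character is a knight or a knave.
Wendy is a knave.
Quinn is a knight.

Verification:
- Wendy (knave) says "Quinn and I are the same type" - this is FALSE (a lie) because Wendy is a knave and Quinn is a knight.
- Quinn (knight) says "Wendy always lies" - this is TRUE because Wendy is a knave.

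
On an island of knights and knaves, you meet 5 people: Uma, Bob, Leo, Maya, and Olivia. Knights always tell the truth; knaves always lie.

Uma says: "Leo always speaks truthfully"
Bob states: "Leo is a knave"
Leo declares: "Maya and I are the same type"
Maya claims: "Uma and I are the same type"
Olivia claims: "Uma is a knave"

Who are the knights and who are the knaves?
Uma is a knight.
Bob is a knave.
Leo is a knight.
Maya is a knight.
Olivia is a knave.

Verification:
- Uma (knight) says "Leo always speaks truthfully" - this is TRUE because Leo is a knight.
- Bob (knave) says "Leo is a knave" - this is FALSE (a lie) because Leo is a knight.
- Leo (knight) says "Maya and I are the same type" - this is TRUE because Leo is a knight and Maya is a knight.
- Maya (knight) says "Uma and I are the same type" - this is TRUE because Maya is a knight and Uma is a knight.
- Olivia (knave) says "Uma is a knave" - this is FALSE (a lie) because Uma is a knight.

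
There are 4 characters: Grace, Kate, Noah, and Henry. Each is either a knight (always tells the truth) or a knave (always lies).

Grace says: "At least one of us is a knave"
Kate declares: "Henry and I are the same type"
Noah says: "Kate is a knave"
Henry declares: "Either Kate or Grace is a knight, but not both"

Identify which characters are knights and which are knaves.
Grace is a knight.
Kate is a knave.
Noah is a knight.
Henry is a knight.

Verification:
- Grace (knight) says "At least one of us is a knave" - this is TRUE because Kate is a knave.
- Kate (knave) says "Henry and I are the same type" - this is FALSE (a lie) because Kate is a knave and Henry is a knight.
- Noah (knight) says "Kate is a knave" - this is TRUE because Kate is a knave.
- Henry (knight) says "Either Kate or Grace is a knight, but not both" - this is TRUE because Kate is a knave and Grace is a knight.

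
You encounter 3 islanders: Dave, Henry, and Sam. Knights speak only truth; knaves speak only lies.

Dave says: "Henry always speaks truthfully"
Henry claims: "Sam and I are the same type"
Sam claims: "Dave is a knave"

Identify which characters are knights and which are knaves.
Dave is a knave.
Henry is a knave.
Sam is a knight.

Verification:
- Dave (knave) says "Henry always speaks truthfully" - this is FALSE (a lie) because Henry is a knave.
- Henry (knave) says "Sam and I are the same type" - this is FALSE (a lie) because Henry is a knave and Sam is a knight.
- Sam (knight) says "Dave is a knave" - this is TRUE because Dave is a knave.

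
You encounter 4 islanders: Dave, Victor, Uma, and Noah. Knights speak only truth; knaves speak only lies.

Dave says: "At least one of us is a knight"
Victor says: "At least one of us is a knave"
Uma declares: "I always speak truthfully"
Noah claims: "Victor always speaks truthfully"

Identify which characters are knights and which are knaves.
Dave is a knight.
Victor is a knight.
Uma is a knave.
Noah is a knight.

Verification:
- Dave (knight) says "At least one of us is a knight" - this is TRUE because Dave, Victor, and Noah are knights.
- Victor (knight) says "At least one of us is a knave" - this is TRUE because Uma is a knave.
- Uma (knave) says "I always speak truthfully" - this is FALSE (a lie) because Uma is a knave.
- Noah (knight) says "Victor always speaks truthfully" - this is TRUE because Victor is a knight.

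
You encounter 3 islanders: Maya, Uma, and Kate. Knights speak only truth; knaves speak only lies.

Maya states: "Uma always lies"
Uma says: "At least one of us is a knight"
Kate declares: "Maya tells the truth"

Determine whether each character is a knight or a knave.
Maya is a knave.
Uma is a knight.
Kate is a knave.

Verification:
- Maya (knave) says "Uma always lies" - this is FALSE (a lie) because Uma is a knight.
- Uma (knight) says "At least one of us is a knight" - this is TRUE because Uma is a knight.
- Kate (knave) says "Maya tells the truth" - this is FALSE (a lie) because Maya is a knave.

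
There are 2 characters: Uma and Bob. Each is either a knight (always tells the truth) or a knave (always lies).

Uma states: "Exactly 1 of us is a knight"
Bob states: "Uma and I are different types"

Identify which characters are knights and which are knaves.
Uma is a knave.
Bob is a knave.

Verification:
- Uma (knave) says "Exactly 1 of us is a knight" - this is FALSE (a lie) because there are 0 knights.
- Bob (knave) says "Uma and I are different types" - this is FALSE (a lie) because Bob is a knave and Uma is a knave.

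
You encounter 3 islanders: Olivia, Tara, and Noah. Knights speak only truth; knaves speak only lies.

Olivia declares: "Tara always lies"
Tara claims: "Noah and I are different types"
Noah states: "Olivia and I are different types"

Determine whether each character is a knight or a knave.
Olivia is a knave.
Tara is a knight.
Noah is a knave.

Verification:
- Olivia (knave) says "Tara always lies" - this is FALSE (a lie) because Tara is a knight.
- Tara (knight) says "Noah and I are different types" - this is TRUE because Tara is a knight and Noah is a knave.
- Noah (knave) says "Olivia and I are different types" - this is FALSE (a lie) because Noah is a knave and Olivia is a knave.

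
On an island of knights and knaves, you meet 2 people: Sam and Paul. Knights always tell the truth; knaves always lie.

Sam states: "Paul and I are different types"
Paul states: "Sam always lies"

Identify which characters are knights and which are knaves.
Sam is a knight.
Paul is a knave.

Verification:
- Sam (knight) says "Paul and I are different types" - this is TRUE because Sam is a knight and Paul is a knave.
- Paul (knave) says "Sam always lies" - this is FALSE (a lie) because Sam is a knight.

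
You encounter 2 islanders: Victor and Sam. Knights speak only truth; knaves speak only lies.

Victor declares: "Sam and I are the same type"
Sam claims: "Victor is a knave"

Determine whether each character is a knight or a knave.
Victor is a knave.
Sam is a knight.

Verification:
- Victor (knave) says "Sam and I are the same type" - this is FALSE (a lie) because Victor is a knave and Sam is a knight.
- Sam (knight) says "Victor is a knave" - this is TRUE because Victor is a knave.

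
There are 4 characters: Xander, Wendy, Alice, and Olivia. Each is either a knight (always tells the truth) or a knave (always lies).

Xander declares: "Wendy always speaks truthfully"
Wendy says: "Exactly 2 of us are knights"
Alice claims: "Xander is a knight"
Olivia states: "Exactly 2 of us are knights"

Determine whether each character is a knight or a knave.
Xander is a knave.
Wendy is a knave.
Alice is a knave.
Olivia is a knave.

Verification:
- Xander (knave) says "Wendy always speaks truthfully" - this is FALSE (a lie) because Wendy is a knave.
- Wendy (knave) says "Exactly 2 of us are knights" - this is FALSE (a lie) because there are 0 knights.
- Alice (knave) says "Xander is a knight" - this is FALSE (a lie) because Xander is a knave.
- Olivia (knave) says "Exactly 2 of us are knights" - this is FALSE (a lie) because there are 0 knights.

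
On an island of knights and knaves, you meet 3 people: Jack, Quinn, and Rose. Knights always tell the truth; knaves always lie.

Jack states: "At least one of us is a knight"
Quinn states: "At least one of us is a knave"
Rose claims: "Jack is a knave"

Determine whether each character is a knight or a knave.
Jack is a knight.
Quinn is a knight.
Rose is a knave.

Verification:
- Jack (knight) says "At least one of us is a knight" - this is TRUE because Jack and Quinn are knights.
- Quinn (knight) says "At least one of us is a knave" - this is TRUE because Rose is a knave.
- Rose (knave) says "Jack is a knave" - this is FALSE (a lie) because Jack is a knight.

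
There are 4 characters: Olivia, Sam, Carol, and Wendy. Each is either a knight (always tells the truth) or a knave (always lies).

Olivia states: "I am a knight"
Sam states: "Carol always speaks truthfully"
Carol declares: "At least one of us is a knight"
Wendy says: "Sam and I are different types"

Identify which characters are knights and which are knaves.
Olivia is a knave.
Sam is a knave.
Carol is a knave.
Wendy is a knave.

Verification:
- Olivia (knave) says "I am a knight" - this is FALSE (a lie) because Olivia is a knave.
- Sam (knave) says "Carol always speaks truthfully" - this is FALSE (a lie) because Carol is a knave.
- Carol (knave) says "At least one of us is a knight" - this is FALSE (a lie) because no one is a knight.
- Wendy (knave) says "Sam and I are different types" - this is FALSE (a lie) because Wendy is a knave and Sam is a knave.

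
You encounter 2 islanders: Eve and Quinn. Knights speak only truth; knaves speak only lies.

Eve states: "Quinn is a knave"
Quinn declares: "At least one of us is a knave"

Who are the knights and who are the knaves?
Eve is a knave.
Quinn is a knight.

Verification:
- Eve (knave) says "Quinn is a knave" - this is FALSE (a lie) because Quinn is a knight.
- Quinn (knight) says "At least one of us is a knave" - this is TRUE because Eve is a knave.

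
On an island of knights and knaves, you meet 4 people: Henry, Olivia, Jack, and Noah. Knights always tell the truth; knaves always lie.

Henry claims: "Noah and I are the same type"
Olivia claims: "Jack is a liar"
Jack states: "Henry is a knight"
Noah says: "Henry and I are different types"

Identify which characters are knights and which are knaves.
Henry is a knave.
Olivia is a knight.
Jack is a knave.
Noah is a knight.

Verification:
- Henry (knave) says "Noah and I are the same type" - this is FALSE (a lie) because Henry is a knave and Noah is a knight.
- Olivia (knight) says "Jack is a liar" - this is TRUE because Jack is a knave.
- Jack (knave) says "Henry is a knight" - this is FALSE (a lie) because Henry is a knave.
- Noah (knight) says "Henry and I are different types" - this is TRUE because Noah is a knight and Henry is a knave.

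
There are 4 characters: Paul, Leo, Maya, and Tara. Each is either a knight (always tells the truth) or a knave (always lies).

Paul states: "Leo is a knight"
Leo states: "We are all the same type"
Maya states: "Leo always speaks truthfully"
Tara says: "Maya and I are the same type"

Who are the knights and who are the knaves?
Paul is a knight.
Leo is a knight.
Maya is a knight.
Tara is a knight.

Verification:
- Paul (knight) says "Leo is a knight" - this is TRUE because Leo is a knight.
- Leo (knight) says "We are all the same type" - this is TRUE because Paul, Leo, Maya, and Tara are knights.
- Maya (knight) says "Leo always speaks truthfully" - this is TRUE because Leo is a knight.
- Tara (knight) says "Maya and I are the same type" - this is TRUE because Tara is a knight and Maya is a knight.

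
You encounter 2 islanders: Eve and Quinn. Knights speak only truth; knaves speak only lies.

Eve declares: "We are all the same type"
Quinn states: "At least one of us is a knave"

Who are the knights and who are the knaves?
Eve is a knave.
Quinn is a knight.

Verification:
- Eve (knave) says "We are all the same type" - this is FALSE (a lie) because Quinn is a knight and Eve is a knave.
- Quinn (knight) says "At least one of us is a knave" - this is TRUE because Eve is a knave.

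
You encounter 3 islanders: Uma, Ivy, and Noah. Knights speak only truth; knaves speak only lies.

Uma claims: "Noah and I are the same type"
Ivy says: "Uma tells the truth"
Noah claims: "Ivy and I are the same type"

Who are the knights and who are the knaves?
Uma is a knight.
Ivy is a knight.
Noah is a knight.

Verification:
- Uma (knight) says "Noah and I are the same type" - this is TRUE because Uma is a knight and Noah is a knight.
- Ivy (knight) says "Uma tells the truth" - this is TRUE because Uma is a knight.
- Noah (knight) says "Ivy and I are the same type" - this is TRUE because Noah is a knight and Ivy is a knight.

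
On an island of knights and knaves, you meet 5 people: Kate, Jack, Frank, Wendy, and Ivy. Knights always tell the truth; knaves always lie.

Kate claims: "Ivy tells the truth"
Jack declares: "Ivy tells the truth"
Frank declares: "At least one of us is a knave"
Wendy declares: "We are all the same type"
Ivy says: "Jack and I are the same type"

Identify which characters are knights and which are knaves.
Kate is a knight.
Jack is a knight.
Frank is a knight.
Wendy is a knave.
Ivy is a knight.

Verification:
- Kate (knight) says "Ivy tells the truth" - this is TRUE because Ivy is a knight.
- Jack (knight) says "Ivy tells the truth" - this is TRUE because Ivy is a knight.
- Frank (knight) says "At least one of us is a knave" - this is TRUE because Wendy is a knave.
- Wendy (knave) says "We are all the same type" - this is FALSE (a lie) because Kate, Jack, Frank, and Ivy are knights and Wendy is a knave.
- Ivy (knight) says "Jack and I are the same type" - this is TRUE because Ivy is a knight and Jack is a knight.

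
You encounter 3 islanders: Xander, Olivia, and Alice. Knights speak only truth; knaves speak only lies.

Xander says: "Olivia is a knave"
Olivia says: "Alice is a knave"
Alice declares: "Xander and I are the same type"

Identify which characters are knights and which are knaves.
Xander is a knight.
Olivia is a knave.
Alice is a knight.

Verification:
- Xander (knight) says "Olivia is a knave" - this is TRUE because Olivia is a knave.
- Olivia (knave) says "Alice is a knave" - this is FALSE (a lie) because Alice is a knight.
- Alice (knight) says "Xander and I are the same type" - this is TRUE because Alice is a knight and Xander is a knight.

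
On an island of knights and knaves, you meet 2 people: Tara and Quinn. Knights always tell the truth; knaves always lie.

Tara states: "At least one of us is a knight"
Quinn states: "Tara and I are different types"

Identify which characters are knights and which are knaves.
Tara is a knave.
Quinn is a knave.

Verification:
- Tara (knave) says "At least one of us is a knight" - this is FALSE (a lie) because no one is a knight.
- Quinn (knave) says "Tara and I are different types" - this is FALSE (a lie) because Quinn is a knave and Tara is a knave.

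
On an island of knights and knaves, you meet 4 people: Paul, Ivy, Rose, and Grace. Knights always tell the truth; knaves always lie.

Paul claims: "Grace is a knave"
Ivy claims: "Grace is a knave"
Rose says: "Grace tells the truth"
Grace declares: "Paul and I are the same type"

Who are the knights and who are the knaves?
Paul is a knight.
Ivy is a knight.
Rose is a knave.
Grace is a knave.

Verification:
- Paul (knight) says "Grace is a knave" - this is TRUE because Grace is a knave.
- Ivy (knight) says "Grace is a knave" - this is TRUE because Grace is a knave.
- Rose (knave) says "Grace tells the truth" - this is FALSE (a lie) because Grace is a knave.
- Grace (knave) says "Paul and I are the same type" - this is FALSE (a lie) because Grace is a knave and Paul is a knight.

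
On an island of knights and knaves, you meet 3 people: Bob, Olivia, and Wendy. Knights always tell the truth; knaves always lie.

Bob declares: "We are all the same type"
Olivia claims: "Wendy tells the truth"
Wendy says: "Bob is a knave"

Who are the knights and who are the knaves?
Bob is a knave.
Olivia is a knight.
Wendy is a knight.

Verification:
- Bob (knave) says "We are all the same type" - this is FALSE (a lie) because Olivia and Wendy are knights and Bob is a knave.
- Olivia (knight) says "Wendy tells the truth" - this is TRUE because Wendy is a knight.
- Wendy (knight) says "Bob is a knave" - this is TRUE because Bob is a knave.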